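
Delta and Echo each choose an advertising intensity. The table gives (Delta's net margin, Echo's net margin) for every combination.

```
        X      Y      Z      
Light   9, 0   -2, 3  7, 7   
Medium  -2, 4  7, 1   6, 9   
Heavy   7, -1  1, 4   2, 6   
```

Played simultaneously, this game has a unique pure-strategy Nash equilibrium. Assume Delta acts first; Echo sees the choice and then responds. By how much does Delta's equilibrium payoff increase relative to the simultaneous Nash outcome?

0

Backward induction with Delta moving first.
- Light → Echo plays Z (best of 0, 3, 7); Delta gets 7.
- Medium → Echo plays Z (best of 4, 1, 9); Delta gets 6.
- Heavy → Echo plays Z (best of -1, 4, 6); Delta gets 2.
Delta's induced payoffs are 7, 6, 2, so Delta commits to Light. Subgame-perfect outcome: (Light, Z) with payoffs (7, 7).
For the simultaneous game, intersect best replies.
Delta's best replies: X→Light; Y→Medium; Z→Light.
Echo's best replies: Light→Z; Medium→Z; Heavy→Z.
The unique mutual best reply is (Light, Z), giving (7, 7).
Delta's commitment gain: 7 − 7 = 0.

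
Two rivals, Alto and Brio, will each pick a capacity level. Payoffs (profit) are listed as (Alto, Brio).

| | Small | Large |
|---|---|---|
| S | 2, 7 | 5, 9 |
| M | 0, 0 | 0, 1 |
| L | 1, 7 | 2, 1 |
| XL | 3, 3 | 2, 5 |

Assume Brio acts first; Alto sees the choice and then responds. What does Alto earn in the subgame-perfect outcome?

5

Backward induction with Brio moving first.
- Small → Alto plays XL (best of 2, 0, 1, 3); Brio gets 3.
- Large → Alto plays S (best of 5, 0, 2, 2); Brio gets 9.
Maximizing over 3, 9, Brio chooses Large. Subgame-perfect outcome: (S, Large) with payoffs (5, 9).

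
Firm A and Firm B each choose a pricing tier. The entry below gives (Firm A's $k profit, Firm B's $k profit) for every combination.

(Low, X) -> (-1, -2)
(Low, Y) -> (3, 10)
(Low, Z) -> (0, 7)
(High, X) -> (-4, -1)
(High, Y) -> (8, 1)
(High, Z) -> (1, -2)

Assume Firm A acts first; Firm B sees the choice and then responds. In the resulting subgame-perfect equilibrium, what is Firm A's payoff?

8

Solve by backward induction (Firm A leads).
- Low → Firm B plays Y (best of -2, 10, 7); Firm A gets 3.
- High → Firm B plays Y (best of -1, 1, -2); Firm A gets 8.
Firm A's induced payoffs are 3, 8, so Firm A commits to High. Subgame-perfect outcome: (High, Y) with payoffs (8, 1).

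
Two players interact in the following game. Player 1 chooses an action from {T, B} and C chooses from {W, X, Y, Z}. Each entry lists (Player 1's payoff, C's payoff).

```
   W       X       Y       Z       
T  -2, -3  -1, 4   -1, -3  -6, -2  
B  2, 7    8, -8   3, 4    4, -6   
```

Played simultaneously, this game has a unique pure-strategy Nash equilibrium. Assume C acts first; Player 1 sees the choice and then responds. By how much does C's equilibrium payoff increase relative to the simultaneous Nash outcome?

Player 1 best-responds to each possible C move:
- W: Player 1 compares -2, 2 and picks B; C would get 7.
- X: Player 1 compares -1, 8 and picks B; C would get -8.
- Y: Player 1 compares -1, 3 and picks B; C would get 4.
- Z: Player 1 compares -6, 4 and picks B; C would get -6.
C's induced payoffs are 7, -8, 4, -6, so C commits to W. Subgame-perfect outcome: (B, W) with payoffs (2, 7).
Now find the simultaneous Nash equilibrium.
Player 1's best replies: W→B; X→B; Y→B; Z→B.
C's best replies: T→X; B→W.
Only (B, W) has each player best-responding; Nash payoffs (2, 7).
C's commitment gain: 7 − 7 = 0.

0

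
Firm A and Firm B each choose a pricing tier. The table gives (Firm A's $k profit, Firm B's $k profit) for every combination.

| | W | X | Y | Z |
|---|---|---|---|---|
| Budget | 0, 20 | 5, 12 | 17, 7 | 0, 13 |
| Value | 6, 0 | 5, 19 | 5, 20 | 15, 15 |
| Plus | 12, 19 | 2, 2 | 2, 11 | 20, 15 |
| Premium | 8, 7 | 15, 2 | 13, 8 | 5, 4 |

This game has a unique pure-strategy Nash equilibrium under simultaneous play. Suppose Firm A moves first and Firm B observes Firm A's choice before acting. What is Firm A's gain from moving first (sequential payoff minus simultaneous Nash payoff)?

Solve by backward induction (Firm A leads).
- Budget: Firm B compares 20, 12, 7, 13 and picks W; Firm A would get 0.
- Value: Firm B compares 0, 19, 20, 15 and picks Y; Firm A would get 5.
- Plus: Firm B compares 19, 2, 11, 15 and picks W; Firm A would get 12.
- Premium: Firm B compares 7, 2, 8, 4 and picks Y; Firm A would get 13.
Maximizing over 0, 5, 12, 13, Firm A chooses Premium. Subgame-perfect outcome: (Premium, Y) with payoffs (13, 8).
Now find the simultaneous Nash equilibrium.
Firm A's best replies: W→Plus; X→Premium; Y→Budget; Z→Plus.
Firm B's best replies: Budget→W; Value→Y; Plus→W; Premium→Y.
The unique mutual best reply is (Plus, W), giving (12, 19).
Firm A's commitment gain: 13 − 12 = 1.

1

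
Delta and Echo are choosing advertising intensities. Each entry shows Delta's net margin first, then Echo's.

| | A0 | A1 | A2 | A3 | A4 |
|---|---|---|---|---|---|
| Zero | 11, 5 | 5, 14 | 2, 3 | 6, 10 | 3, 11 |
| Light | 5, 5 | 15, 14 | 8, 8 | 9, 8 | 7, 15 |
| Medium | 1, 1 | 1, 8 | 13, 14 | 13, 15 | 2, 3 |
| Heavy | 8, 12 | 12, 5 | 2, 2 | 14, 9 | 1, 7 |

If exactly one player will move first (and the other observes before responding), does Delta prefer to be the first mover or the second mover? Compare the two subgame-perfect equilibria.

If Delta leads: Echo's best replies are Zero→A1, Light→A4, Medium→A3, Heavy→A0; Delta's induced payoffs 5, 7, 13, 8; outcome (Medium, A3), payoffs (13, 15).
If Echo leads: Delta's best replies are A0→Zero, A1→Light, A2→Medium, A3→Heavy, A4→Light; Echo's induced payoffs 5, 14, 14, 9, 15; outcome (Light, A4), payoffs (7, 15).
Delta gets 13 moving first and 7 moving second, so Delta prefers to move first.

first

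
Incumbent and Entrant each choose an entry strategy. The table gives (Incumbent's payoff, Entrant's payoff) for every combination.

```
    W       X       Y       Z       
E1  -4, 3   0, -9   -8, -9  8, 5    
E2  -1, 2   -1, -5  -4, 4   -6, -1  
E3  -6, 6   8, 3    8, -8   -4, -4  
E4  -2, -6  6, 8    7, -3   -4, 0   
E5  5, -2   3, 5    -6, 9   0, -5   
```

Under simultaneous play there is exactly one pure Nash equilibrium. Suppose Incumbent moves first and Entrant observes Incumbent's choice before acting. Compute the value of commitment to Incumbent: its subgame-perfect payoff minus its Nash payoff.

Work backward from Entrant's decision.
- E1: BR = Z, leader payoff 8.
- E2: BR = Y, leader payoff -4.
- E3: BR = W, leader payoff -6.
- E4: BR = X, leader payoff 6.
- E5: BR = Y, leader payoff -6.
Among 8, -4, -6, 6, -6, the best is 8 at E1. Subgame-perfect outcome: (E1, Z) with payoffs (8, 5).
For the simultaneous game, intersect best replies.
Incumbent's best replies: W→E5; X→E3; Y→E3; Z→E1.
Entrant's best replies: E1→Z; E2→Y; E3→W; E4→X; E5→Y.
The unique mutual best reply is (E1, Z), giving (8, 5).
Incumbent's commitment gain: 8 − 8 = 0.

0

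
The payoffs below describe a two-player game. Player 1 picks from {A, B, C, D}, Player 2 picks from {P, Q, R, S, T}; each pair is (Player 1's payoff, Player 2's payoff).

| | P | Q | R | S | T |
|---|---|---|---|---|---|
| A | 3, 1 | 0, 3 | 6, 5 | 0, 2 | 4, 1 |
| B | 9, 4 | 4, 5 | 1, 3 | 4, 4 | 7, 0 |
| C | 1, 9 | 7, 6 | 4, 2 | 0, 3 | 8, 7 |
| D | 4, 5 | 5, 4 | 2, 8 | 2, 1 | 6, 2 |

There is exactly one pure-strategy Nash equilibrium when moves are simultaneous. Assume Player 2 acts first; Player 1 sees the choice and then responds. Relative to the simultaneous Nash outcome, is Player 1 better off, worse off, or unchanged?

better off

Work backward from Player 1's decision.
- P: Player 1 compares 3, 9, 1, 4 and picks B; Player 2 would get 4.
- Q: Player 1 compares 0, 4, 7, 5 and picks C; Player 2 would get 6.
- R: Player 1 compares 6, 1, 4, 2 and picks A; Player 2 would get 5.
- S: Player 1 compares 0, 4, 0, 2 and picks B; Player 2 would get 4.
- T: Player 1 compares 4, 7, 8, 6 and picks C; Player 2 would get 7.
Maximizing over 4, 6, 5, 4, 7, Player 2 chooses T. Subgame-perfect outcome: (C, T) with payoffs (8, 7).
For the simultaneous game, intersect best replies.
Player 1's best replies: P→B; Q→C; R→A; S→B; T→C.
Player 2's best replies: A→R; B→Q; C→P; D→R.
Only (A, R) has each player best-responding; Nash payoffs (6, 5).
Player 1 earns 8 sequentially versus 6 at the Nash outcome: better off.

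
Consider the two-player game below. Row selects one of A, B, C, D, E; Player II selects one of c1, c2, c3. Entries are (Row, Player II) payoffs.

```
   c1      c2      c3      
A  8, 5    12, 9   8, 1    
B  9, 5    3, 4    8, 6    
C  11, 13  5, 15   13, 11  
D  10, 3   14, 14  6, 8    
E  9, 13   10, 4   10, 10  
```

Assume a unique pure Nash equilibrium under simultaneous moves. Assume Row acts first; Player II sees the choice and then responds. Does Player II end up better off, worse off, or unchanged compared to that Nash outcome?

unchanged

Player II best-responds to each possible Row move:
- A → Player II plays c2 (best of 5, 9, 1); Row gets 12.
- B → Player II plays c3 (best of 5, 4, 6); Row gets 8.
- C → Player II plays c2 (best of 13, 15, 11); Row gets 5.
- D → Player II plays c2 (best of 3, 14, 8); Row gets 14.
- E → Player II plays c1 (best of 13, 4, 10); Row gets 9.
Row's induced payoffs are 12, 8, 5, 14, 9, so Row commits to D. Subgame-perfect outcome: (D, c2) with payoffs (14, 14).
For the simultaneous game, intersect best replies.
Row's best replies: c1→C; c2→D; c3→C.
Player II's best replies: A→c2; B→c3; C→c2; D→c2; E→c1.
Only (D, c2) has each player best-responding; Nash payoffs (14, 14).
Player II earns 14 sequentially versus 14 at the Nash outcome: unchanged.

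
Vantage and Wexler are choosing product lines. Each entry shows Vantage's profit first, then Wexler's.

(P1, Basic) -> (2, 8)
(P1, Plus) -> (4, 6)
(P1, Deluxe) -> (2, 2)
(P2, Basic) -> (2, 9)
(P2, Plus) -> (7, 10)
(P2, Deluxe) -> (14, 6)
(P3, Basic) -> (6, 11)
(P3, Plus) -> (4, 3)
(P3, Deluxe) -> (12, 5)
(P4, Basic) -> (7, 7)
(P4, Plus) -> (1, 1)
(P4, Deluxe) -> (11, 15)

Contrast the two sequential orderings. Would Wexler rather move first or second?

second

If Vantage leads: Wexler's best replies are P1→Basic, P2→Plus, P3→Basic, P4→Deluxe; Vantage's induced payoffs 2, 7, 6, 11; outcome (P4, Deluxe), payoffs (11, 15).
If Wexler leads: Vantage's best replies are Basic→P4, Plus→P2, Deluxe→P2; Wexler's induced payoffs 7, 10, 6; outcome (P2, Plus), payoffs (7, 10).
Wexler gets 10 moving first and 15 moving second, so Wexler prefers to move second.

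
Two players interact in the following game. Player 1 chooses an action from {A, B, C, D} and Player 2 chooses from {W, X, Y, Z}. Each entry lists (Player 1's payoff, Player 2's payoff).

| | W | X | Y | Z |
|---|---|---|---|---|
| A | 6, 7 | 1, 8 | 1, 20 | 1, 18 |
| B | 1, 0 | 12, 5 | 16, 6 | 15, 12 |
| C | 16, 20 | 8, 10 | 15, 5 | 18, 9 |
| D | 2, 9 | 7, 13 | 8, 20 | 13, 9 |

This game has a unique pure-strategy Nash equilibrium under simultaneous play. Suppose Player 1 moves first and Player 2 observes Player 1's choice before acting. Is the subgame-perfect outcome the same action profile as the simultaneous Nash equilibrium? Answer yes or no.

Solve by backward induction (Player 1 leads).
- A → Player 2 plays Y (best of 7, 8, 20, 18); Player 1 gets 1.
- B → Player 2 plays Z (best of 0, 5, 6, 12); Player 1 gets 15.
- C → Player 2 plays W (best of 20, 10, 5, 9); Player 1 gets 16.
- D → Player 2 plays Y (best of 9, 13, 20, 9); Player 1 gets 8.
Among 1, 15, 16, 8, the best is 16 at C. Subgame-perfect outcome: (C, W) with payoffs (16, 20).
For the simultaneous game, intersect best replies.
Player 1's best replies: W→C; X→B; Y→B; Z→C.
Player 2's best replies: A→Y; B→Z; C→W; D→Y.
The unique mutual best reply is (C, W), giving (16, 20).
Sequential outcome (C, W) coincides with the Nash profile (C, W).

yes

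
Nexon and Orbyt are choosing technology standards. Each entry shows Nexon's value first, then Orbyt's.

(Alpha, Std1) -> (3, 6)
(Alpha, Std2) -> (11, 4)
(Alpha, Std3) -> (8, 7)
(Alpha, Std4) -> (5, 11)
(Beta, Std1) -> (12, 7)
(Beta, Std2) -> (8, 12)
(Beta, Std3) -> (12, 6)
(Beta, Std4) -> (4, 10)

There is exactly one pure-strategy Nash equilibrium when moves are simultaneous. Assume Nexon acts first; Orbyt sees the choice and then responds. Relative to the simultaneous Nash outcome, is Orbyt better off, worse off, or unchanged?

Work backward from Orbyt's decision.
- Alpha → Orbyt plays Std4 (best of 6, 4, 7, 11); Nexon gets 5.
- Beta → Orbyt plays Std2 (best of 7, 12, 6, 10); Nexon gets 8.
Among 5, 8, the best is 8 at Beta. Subgame-perfect outcome: (Beta, Std2) with payoffs (8, 12).
For the simultaneous game, intersect best replies.
Nexon's best replies: Std1→Beta; Std2→Alpha; Std3→Beta; Std4→Alpha.
Orbyt's best replies: Alpha→Std4; Beta→Std2.
Only (Alpha, Std4) has each player best-responding; Nash payoffs (5, 11).
Orbyt earns 12 sequentially versus 11 at the Nash outcome: better off.

better off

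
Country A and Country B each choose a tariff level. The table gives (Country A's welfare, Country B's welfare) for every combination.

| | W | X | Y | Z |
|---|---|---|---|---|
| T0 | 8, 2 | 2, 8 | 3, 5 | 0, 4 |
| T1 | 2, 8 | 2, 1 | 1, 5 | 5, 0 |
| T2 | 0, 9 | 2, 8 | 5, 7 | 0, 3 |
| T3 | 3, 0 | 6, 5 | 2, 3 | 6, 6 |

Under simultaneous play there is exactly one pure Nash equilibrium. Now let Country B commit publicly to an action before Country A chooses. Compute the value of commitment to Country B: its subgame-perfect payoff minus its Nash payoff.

1

Work backward from Country A's decision.
- W → Country A plays T0 (best of 8, 2, 0, 3); Country B gets 2.
- X → Country A plays T3 (best of 2, 2, 2, 6); Country B gets 5.
- Y → Country A plays T2 (best of 3, 1, 5, 2); Country B gets 7.
- Z → Country A plays T3 (best of 0, 5, 0, 6); Country B gets 6.
Country B's induced payoffs are 2, 5, 7, 6, so Country B commits to Y. Subgame-perfect outcome: (T2, Y) with payoffs (5, 7).
For the simultaneous game, intersect best replies.
Country A's best replies: W→T0; X→T3; Y→T2; Z→T3.
Country B's best replies: T0→X; T1→W; T2→W; T3→Z.
Only (T3, Z) has each player best-responding; Nash payoffs (6, 6).
Country B's commitment gain: 7 − 6 = 1.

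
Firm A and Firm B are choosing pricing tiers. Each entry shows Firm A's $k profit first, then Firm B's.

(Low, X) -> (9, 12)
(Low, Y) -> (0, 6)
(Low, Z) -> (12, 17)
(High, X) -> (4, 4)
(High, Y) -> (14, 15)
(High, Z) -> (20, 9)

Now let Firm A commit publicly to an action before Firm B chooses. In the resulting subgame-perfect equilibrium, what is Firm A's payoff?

Solve by backward induction (Firm A leads).
- Low: BR = Z, leader payoff 12.
- High: BR = Y, leader payoff 14.
Firm A's induced payoffs are 12, 14, so Firm A commits to High. Subgame-perfect outcome: (High, Y) with payoffs (14, 15).

14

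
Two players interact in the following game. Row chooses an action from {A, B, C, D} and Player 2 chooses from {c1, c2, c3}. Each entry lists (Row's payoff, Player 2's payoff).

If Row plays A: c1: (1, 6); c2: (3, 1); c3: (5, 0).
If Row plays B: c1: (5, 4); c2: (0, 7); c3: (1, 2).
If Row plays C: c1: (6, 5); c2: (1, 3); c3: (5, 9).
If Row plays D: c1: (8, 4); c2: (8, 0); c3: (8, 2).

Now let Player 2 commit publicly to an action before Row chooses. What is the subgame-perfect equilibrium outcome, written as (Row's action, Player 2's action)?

Backward induction with Player 2 moving first.
- c1: Row compares 1, 5, 6, 8 and picks D; Player 2 would get 4.
- c2: Row compares 3, 0, 1, 8 and picks D; Player 2 would get 0.
- c3: Row compares 5, 1, 5, 8 and picks D; Player 2 would get 2.
Among 4, 0, 2, the best is 4 at c1. Subgame-perfect outcome: (D, c1) with payoffs (8, 4).

(D, c1)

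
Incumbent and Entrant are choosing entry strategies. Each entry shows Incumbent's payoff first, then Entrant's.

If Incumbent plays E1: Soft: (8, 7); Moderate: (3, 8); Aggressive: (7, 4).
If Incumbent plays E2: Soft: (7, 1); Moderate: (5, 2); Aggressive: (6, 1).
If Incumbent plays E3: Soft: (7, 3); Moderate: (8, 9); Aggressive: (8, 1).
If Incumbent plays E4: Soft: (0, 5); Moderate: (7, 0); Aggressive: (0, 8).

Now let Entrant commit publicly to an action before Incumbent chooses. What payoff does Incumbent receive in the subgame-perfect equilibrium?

Work backward from Incumbent's decision.
- Soft: BR = E1, leader payoff 7.
- Moderate: BR = E3, leader payoff 9.
- Aggressive: BR = E3, leader payoff 1.
Maximizing over 7, 9, 1, Entrant chooses Moderate. Subgame-perfect outcome: (E3, Moderate) with payoffs (8, 9).

8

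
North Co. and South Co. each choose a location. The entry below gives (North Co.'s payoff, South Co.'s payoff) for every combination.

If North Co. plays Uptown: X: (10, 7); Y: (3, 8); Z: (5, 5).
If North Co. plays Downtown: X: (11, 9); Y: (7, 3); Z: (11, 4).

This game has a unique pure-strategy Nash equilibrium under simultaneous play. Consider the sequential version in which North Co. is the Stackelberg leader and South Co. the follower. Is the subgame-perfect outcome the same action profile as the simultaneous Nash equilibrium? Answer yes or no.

yes

Solve by backward induction (North Co. leads).
- Uptown → South Co. plays Y (best of 7, 8, 5); North Co. gets 3.
- Downtown → South Co. plays X (best of 9, 3, 4); North Co. gets 11.
North Co.'s induced payoffs are 3, 11, so North Co. commits to Downtown. Subgame-perfect outcome: (Downtown, X) with payoffs (11, 9).
Now find the simultaneous Nash equilibrium.
North Co.'s best replies: X→Downtown; Y→Downtown; Z→Downtown.
South Co.'s best replies: Uptown→Y; Downtown→X.
The unique mutual best reply is (Downtown, X), giving (11, 9).
Sequential outcome (Downtown, X) coincides with the Nash profile (Downtown, X).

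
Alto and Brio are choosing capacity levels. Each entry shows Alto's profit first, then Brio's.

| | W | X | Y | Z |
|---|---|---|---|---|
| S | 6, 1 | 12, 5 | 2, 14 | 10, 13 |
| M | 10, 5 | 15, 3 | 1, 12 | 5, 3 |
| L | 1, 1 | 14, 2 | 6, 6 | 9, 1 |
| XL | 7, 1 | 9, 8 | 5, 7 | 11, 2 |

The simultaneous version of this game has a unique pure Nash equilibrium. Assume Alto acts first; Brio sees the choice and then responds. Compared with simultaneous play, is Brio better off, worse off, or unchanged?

Solve by backward induction (Alto leads).
- S: Brio compares 1, 5, 14, 13 and picks Y; Alto would get 2.
- M: Brio compares 5, 3, 12, 3 and picks Y; Alto would get 1.
- L: Brio compares 1, 2, 6, 1 and picks Y; Alto would get 6.
- XL: Brio compares 1, 8, 7, 2 and picks X; Alto would get 9.
Alto's induced payoffs are 2, 1, 6, 9, so Alto commits to XL. Subgame-perfect outcome: (XL, X) with payoffs (9, 8).
For the simultaneous game, intersect best replies.
Alto's best replies: W→M; X→M; Y→L; Z→XL.
Brio's best replies: S→Y; M→Y; L→Y; XL→X.
Only (L, Y) has each player best-responding; Nash payoffs (6, 6).
Brio earns 8 sequentially versus 6 at the Nash outcome: better off.

better off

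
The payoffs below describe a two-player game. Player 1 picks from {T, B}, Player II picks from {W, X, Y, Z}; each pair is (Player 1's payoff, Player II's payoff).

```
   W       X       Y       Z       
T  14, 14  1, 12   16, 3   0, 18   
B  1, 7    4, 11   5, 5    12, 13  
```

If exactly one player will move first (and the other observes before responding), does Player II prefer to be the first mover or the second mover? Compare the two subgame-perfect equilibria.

first

If Player 1 leads: Player II's best replies are T→Z, B→Z; Player 1's induced payoffs 0, 12; outcome (B, Z), payoffs (12, 13).
If Player II leads: Player 1's best replies are W→T, X→B, Y→T, Z→B; Player II's induced payoffs 14, 11, 3, 13; outcome (T, W), payoffs (14, 14).
Player II gets 14 moving first and 13 moving second, so Player II prefers to move first.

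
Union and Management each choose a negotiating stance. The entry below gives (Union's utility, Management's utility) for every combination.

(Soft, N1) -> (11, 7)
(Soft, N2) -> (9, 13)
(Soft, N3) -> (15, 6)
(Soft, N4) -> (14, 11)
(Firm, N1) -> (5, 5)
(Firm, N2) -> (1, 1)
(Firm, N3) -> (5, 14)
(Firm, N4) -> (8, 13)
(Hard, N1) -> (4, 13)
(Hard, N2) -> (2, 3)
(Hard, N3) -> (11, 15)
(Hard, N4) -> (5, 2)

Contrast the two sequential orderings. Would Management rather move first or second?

If Union leads: Management's best replies are Soft→N2, Firm→N3, Hard→N3; Union's induced payoffs 9, 5, 11; outcome (Hard, N3), payoffs (11, 15).
If Management leads: Union's best replies are N1→Soft, N2→Soft, N3→Soft, N4→Soft; Management's induced payoffs 7, 13, 6, 11; outcome (Soft, N2), payoffs (9, 13).
Management gets 13 moving first and 15 moving second, so Management prefers to move second.

second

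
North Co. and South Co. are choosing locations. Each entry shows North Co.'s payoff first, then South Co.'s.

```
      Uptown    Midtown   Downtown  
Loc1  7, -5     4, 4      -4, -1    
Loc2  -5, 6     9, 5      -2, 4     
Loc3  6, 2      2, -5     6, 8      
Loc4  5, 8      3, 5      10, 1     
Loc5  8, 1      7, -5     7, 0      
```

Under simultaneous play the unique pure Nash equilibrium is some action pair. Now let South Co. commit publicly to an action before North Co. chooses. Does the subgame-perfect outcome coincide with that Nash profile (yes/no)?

no

Solve by backward induction (South Co. leads).
- Uptown → North Co. plays Loc5 (best of 7, -5, 6, 5, 8); South Co. gets 1.
- Midtown → North Co. plays Loc2 (best of 4, 9, 2, 3, 7); South Co. gets 5.
- Downtown → North Co. plays Loc4 (best of -4, -2, 6, 10, 7); South Co. gets 1.
Maximizing over 1, 5, 1, South Co. chooses Midtown. Subgame-perfect outcome: (Loc2, Midtown) with payoffs (9, 5).
Now find the simultaneous Nash equilibrium.
North Co.'s best replies: Uptown→Loc5; Midtown→Loc2; Downtown→Loc4.
South Co.'s best replies: Loc1→Midtown; Loc2→Uptown; Loc3→Downtown; Loc4→Uptown; Loc5→Uptown.
Only (Loc5, Uptown) has each player best-responding; Nash payoffs (8, 1).
Sequential outcome (Loc2, Midtown) differs from the Nash profile (Loc5, Uptown).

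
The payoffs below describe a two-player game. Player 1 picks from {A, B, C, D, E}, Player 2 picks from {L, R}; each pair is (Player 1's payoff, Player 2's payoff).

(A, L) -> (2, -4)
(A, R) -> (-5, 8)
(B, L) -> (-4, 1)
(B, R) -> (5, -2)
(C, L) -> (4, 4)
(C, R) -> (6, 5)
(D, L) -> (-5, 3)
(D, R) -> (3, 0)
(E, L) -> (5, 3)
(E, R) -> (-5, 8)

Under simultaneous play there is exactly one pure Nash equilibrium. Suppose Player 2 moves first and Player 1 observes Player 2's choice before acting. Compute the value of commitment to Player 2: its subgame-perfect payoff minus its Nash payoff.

Work backward from Player 1's decision.
- L: Player 1 compares 2, -4, 4, -5, 5 and picks E; Player 2 would get 3.
- R: Player 1 compares -5, 5, 6, 3, -5 and picks C; Player 2 would get 5.
Maximizing over 3, 5, Player 2 chooses R. Subgame-perfect outcome: (C, R) with payoffs (6, 5).
Under simultaneous play:
Player 1's best replies: L→E; R→C.
Player 2's best replies: A→R; B→L; C→R; D→L; E→R.
The unique mutual best reply is (C, R), giving (6, 5).
Player 2's commitment gain: 5 − 5 = 0.

0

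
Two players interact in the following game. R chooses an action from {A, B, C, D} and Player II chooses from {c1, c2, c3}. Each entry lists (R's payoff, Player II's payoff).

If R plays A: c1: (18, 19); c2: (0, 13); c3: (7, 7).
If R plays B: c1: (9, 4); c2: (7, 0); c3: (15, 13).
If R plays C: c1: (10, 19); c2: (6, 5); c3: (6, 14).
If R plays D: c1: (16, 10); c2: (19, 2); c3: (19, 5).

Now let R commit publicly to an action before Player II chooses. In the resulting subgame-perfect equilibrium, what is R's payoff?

18

Work backward from Player II's decision.
- A: Player II compares 19, 13, 7 and picks c1; R would get 18.
- B: Player II compares 4, 0, 13 and picks c3; R would get 15.
- C: Player II compares 19, 5, 14 and picks c1; R would get 10.
- D: Player II compares 10, 2, 5 and picks c1; R would get 16.
Among 18, 15, 10, 16, the best is 18 at A. Subgame-perfect outcome: (A, c1) with payoffs (18, 19).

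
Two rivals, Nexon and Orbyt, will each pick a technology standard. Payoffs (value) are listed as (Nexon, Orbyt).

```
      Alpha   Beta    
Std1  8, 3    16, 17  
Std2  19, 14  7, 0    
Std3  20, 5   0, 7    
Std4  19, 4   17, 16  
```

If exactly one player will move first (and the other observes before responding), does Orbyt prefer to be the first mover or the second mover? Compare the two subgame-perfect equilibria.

If Nexon leads: Orbyt's best replies are Std1→Beta, Std2→Alpha, Std3→Beta, Std4→Beta; Nexon's induced payoffs 16, 19, 0, 17; outcome (Std2, Alpha), payoffs (19, 14).
If Orbyt leads: Nexon's best replies are Alpha→Std3, Beta→Std4; Orbyt's induced payoffs 5, 16; outcome (Std4, Beta), payoffs (17, 16).
Orbyt gets 16 moving first and 14 moving second, so Orbyt prefers to move first.

first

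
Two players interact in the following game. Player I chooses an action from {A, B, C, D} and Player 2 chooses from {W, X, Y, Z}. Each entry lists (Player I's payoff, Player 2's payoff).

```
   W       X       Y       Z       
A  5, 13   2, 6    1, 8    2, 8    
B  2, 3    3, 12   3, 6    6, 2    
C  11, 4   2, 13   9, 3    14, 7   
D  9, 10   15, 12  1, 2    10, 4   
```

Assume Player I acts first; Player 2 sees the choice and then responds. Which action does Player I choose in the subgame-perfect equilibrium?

Solve by backward induction (Player I leads).
- A: Player 2 compares 13, 6, 8, 8 and picks W; Player I would get 5.
- B: Player 2 compares 3, 12, 6, 2 and picks X; Player I would get 3.
- C: Player 2 compares 4, 13, 3, 7 and picks X; Player I would get 2.
- D: Player 2 compares 10, 12, 2, 4 and picks X; Player I would get 15.
Among 5, 3, 2, 15, the best is 15 at D. Subgame-perfect outcome: (D, X) with payoffs (15, 12).

D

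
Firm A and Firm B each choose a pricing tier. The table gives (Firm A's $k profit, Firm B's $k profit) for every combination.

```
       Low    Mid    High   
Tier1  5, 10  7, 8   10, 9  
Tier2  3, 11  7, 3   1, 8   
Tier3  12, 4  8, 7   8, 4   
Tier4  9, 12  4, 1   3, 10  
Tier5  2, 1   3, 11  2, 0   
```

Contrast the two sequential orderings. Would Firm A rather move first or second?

second

If Firm A leads: Firm B's best replies are Tier1→Low, Tier2→Low, Tier3→Mid, Tier4→Low, Tier5→Mid; Firm A's induced payoffs 5, 3, 8, 9, 3; outcome (Tier4, Low), payoffs (9, 12).
If Firm B leads: Firm A's best replies are Low→Tier3, Mid→Tier3, High→Tier1; Firm B's induced payoffs 4, 7, 9; outcome (Tier1, High), payoffs (10, 9).
Firm A gets 9 moving first and 10 moving second, so Firm A prefers to move second.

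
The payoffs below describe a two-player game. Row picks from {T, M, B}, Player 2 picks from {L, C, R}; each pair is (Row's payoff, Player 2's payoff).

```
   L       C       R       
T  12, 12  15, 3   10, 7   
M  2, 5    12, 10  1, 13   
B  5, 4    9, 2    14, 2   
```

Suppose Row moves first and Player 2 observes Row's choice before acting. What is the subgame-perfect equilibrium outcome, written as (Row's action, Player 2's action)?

Backward induction with Row moving first.
- T: BR = L, leader payoff 12.
- M: BR = R, leader payoff 1.
- B: BR = L, leader payoff 5.
Among 12, 1, 5, the best is 12 at T. Subgame-perfect outcome: (T, L) with payoffs (12, 12).

(T, L)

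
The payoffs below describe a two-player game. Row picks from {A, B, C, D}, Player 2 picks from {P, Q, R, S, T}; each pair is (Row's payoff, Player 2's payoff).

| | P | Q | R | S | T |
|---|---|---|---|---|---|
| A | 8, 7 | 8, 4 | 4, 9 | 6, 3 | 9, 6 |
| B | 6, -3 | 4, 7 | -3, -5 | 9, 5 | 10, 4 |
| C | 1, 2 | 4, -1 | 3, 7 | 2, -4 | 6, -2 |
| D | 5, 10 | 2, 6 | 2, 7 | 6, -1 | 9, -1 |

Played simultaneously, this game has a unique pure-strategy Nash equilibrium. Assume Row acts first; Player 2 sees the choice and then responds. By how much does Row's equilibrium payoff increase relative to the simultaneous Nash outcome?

1

Backward induction with Row moving first.
- A: Player 2 compares 7, 4, 9, 3, 6 and picks R; Row would get 4.
- B: Player 2 compares -3, 7, -5, 5, 4 and picks Q; Row would get 4.
- C: Player 2 compares 2, -1, 7, -4, -2 and picks R; Row would get 3.
- D: Player 2 compares 10, 6, 7, -1, -1 and picks P; Row would get 5.
Row's induced payoffs are 4, 4, 3, 5, so Row commits to D. Subgame-perfect outcome: (D, P) with payoffs (5, 10).
For the simultaneous game, intersect best replies.
Row's best replies: P→A; Q→A; R→A; S→B; T→B.
Player 2's best replies: A→R; B→Q; C→R; D→P.
The unique mutual best reply is (A, R), giving (4, 9).
Row's commitment gain: 5 − 4 = 1.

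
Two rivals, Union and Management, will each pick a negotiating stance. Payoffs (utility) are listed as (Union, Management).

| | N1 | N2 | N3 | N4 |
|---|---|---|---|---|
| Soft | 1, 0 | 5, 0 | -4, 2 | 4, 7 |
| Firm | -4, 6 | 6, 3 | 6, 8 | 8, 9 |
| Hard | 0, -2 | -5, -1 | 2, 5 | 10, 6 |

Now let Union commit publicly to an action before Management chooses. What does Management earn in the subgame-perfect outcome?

Work backward from Management's decision.
- Soft: Management compares 0, 0, 2, 7 and picks N4; Union would get 4.
- Firm: Management compares 6, 3, 8, 9 and picks N4; Union would get 8.
- Hard: Management compares -2, -1, 5, 6 and picks N4; Union would get 10.
Maximizing over 4, 8, 10, Union chooses Hard. Subgame-perfect outcome: (Hard, N4) with payoffs (10, 6).

6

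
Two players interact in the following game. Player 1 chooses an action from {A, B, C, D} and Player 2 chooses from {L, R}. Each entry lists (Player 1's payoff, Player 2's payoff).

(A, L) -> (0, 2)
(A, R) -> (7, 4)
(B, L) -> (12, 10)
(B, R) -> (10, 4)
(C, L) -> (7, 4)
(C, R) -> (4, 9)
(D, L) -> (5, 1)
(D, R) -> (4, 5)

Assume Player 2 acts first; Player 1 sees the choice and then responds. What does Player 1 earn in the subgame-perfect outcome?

Solve by backward induction (Player 2 leads).
- L: Player 1 compares 0, 12, 7, 5 and picks B; Player 2 would get 10.
- R: Player 1 compares 7, 10, 4, 4 and picks B; Player 2 would get 4.
Player 2's induced payoffs are 10, 4, so Player 2 commits to L. Subgame-perfect outcome: (B, L) with payoffs (12, 10).

12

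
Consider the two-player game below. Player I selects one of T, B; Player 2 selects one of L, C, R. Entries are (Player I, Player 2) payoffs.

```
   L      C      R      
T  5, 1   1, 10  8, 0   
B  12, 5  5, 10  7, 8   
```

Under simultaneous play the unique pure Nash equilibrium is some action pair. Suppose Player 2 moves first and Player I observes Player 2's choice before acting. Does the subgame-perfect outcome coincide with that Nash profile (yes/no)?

yes

Player I best-responds to each possible Player 2 move:
- L: BR = B, leader payoff 5.
- C: BR = B, leader payoff 10.
- R: BR = T, leader payoff 0.
Player 2's induced payoffs are 5, 10, 0, so Player 2 commits to C. Subgame-perfect outcome: (B, C) with payoffs (5, 10).
Under simultaneous play:
Player I's best replies: L→B; C→B; R→T.
Player 2's best replies: T→C; B→C.
Only (B, C) has each player best-responding; Nash payoffs (5, 10).
Sequential outcome (B, C) coincides with the Nash profile (B, C).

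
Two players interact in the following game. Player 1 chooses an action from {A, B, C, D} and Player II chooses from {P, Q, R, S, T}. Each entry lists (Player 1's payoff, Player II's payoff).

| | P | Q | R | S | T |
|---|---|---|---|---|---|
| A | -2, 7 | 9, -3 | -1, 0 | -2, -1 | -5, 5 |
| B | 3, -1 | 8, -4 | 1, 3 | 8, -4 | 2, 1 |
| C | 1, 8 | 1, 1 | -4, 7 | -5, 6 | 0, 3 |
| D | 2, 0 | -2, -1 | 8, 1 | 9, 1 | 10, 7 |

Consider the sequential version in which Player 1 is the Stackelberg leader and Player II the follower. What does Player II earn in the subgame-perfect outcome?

7

Work backward from Player II's decision.
- A: Player II compares 7, -3, 0, -1, 5 and picks P; Player 1 would get -2.
- B: Player II compares -1, -4, 3, -4, 1 and picks R; Player 1 would get 1.
- C: Player II compares 8, 1, 7, 6, 3 and picks P; Player 1 would get 1.
- D: Player II compares 0, -1, 1, 1, 7 and picks T; Player 1 would get 10.
Maximizing over -2, 1, 1, 10, Player 1 chooses D. Subgame-perfect outcome: (D, T) with payoffs (10, 7).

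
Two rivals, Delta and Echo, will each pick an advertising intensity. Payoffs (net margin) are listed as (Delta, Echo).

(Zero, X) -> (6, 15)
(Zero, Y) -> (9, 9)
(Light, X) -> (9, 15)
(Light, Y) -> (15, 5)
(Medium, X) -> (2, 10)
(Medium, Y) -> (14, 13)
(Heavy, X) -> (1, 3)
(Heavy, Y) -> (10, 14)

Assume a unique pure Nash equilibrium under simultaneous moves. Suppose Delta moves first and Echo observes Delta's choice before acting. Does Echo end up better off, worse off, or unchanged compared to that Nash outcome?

worse off

Work backward from Echo's decision.
- Zero → Echo plays X (best of 15, 9); Delta gets 6.
- Light → Echo plays X (best of 15, 5); Delta gets 9.
- Medium → Echo plays Y (best of 10, 13); Delta gets 14.
- Heavy → Echo plays Y (best of 3, 14); Delta gets 10.
Maximizing over 6, 9, 14, 10, Delta chooses Medium. Subgame-perfect outcome: (Medium, Y) with payoffs (14, 13).
Under simultaneous play:
Delta's best replies: X→Light; Y→Light.
Echo's best replies: Zero→X; Light→X; Medium→Y; Heavy→Y.
The unique mutual best reply is (Light, X), giving (9, 15).
Echo earns 13 sequentially versus 15 at the Nash outcome: worse off.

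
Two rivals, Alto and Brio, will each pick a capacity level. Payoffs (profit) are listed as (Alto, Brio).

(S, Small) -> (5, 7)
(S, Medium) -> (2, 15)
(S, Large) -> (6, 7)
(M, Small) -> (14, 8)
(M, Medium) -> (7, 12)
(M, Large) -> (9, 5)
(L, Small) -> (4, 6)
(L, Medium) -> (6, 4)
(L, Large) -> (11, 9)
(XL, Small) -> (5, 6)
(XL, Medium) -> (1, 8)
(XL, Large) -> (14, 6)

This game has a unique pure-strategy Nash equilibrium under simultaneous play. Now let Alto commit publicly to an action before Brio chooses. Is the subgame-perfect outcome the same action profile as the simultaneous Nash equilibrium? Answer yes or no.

no

Solve by backward induction (Alto leads).
- S: Brio compares 7, 15, 7 and picks Medium; Alto would get 2.
- M: Brio compares 8, 12, 5 and picks Medium; Alto would get 7.
- L: Brio compares 6, 4, 9 and picks Large; Alto would get 11.
- XL: Brio compares 6, 8, 6 and picks Medium; Alto would get 1.
Among 2, 7, 11, 1, the best is 11 at L. Subgame-perfect outcome: (L, Large) with payoffs (11, 9).
For the simultaneous game, intersect best replies.
Alto's best replies: Small→M; Medium→M; Large→XL.
Brio's best replies: S→Medium; M→Medium; L→Large; XL→Medium.
The unique mutual best reply is (M, Medium), giving (7, 12).
Sequential outcome (L, Large) differs from the Nash profile (M, Medium).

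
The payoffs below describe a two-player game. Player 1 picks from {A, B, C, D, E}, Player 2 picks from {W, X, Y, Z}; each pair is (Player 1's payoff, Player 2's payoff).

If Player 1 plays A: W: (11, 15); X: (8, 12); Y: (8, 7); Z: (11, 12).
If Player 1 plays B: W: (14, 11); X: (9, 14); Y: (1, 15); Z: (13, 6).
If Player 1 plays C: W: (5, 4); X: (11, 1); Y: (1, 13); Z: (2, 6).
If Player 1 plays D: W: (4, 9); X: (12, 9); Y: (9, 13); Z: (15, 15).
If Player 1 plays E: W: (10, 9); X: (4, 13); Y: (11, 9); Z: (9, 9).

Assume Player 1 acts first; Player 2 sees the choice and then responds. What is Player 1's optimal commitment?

Player 2 best-responds to each possible Player 1 move:
- A: BR = W, leader payoff 11.
- B: BR = Y, leader payoff 1.
- C: BR = Y, leader payoff 1.
- D: BR = Z, leader payoff 15.
- E: BR = X, leader payoff 4.
Maximizing over 11, 1, 1, 15, 4, Player 1 chooses D. Subgame-perfect outcome: (D, Z) with payoffs (15, 15).

D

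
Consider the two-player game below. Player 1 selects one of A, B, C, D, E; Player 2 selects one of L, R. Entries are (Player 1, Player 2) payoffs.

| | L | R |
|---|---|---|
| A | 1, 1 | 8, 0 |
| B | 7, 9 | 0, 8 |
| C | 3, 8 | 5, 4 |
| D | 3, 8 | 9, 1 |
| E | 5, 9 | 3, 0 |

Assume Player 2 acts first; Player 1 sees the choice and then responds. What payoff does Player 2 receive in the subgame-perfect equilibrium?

9

Work backward from Player 1's decision.
- L: Player 1 compares 1, 7, 3, 3, 5 and picks B; Player 2 would get 9.
- R: Player 1 compares 8, 0, 5, 9, 3 and picks D; Player 2 would get 1.
Among 9, 1, the best is 9 at L. Subgame-perfect outcome: (B, L) with payoffs (7, 9).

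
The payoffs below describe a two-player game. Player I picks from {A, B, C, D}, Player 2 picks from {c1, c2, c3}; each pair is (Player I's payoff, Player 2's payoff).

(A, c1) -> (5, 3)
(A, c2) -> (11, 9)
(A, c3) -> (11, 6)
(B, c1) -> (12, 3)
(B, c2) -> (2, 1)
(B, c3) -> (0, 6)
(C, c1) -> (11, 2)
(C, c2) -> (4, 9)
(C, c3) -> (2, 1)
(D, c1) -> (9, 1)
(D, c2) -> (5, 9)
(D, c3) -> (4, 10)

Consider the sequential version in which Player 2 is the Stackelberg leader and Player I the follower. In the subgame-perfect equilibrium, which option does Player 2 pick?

Work backward from Player I's decision.
- c1: BR = B, leader payoff 3.
- c2: BR = A, leader payoff 9.
- c3: BR = A, leader payoff 6.
Maximizing over 3, 9, 6, Player 2 chooses c2. Subgame-perfect outcome: (A, c2) with payoffs (11, 9).

c2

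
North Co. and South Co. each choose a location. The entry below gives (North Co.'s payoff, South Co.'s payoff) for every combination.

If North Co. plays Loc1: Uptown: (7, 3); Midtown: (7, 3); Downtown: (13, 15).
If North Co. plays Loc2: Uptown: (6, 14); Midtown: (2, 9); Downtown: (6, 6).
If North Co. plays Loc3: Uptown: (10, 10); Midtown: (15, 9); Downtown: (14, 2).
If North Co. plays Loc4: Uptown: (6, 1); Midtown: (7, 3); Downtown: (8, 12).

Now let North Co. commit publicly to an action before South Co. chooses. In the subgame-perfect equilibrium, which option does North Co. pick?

Loc1

Backward induction with North Co. moving first.
- Loc1 → South Co. plays Downtown (best of 3, 3, 15); North Co. gets 13.
- Loc2 → South Co. plays Uptown (best of 14, 9, 6); North Co. gets 6.
- Loc3 → South Co. plays Uptown (best of 10, 9, 2); North Co. gets 10.
- Loc4 → South Co. plays Downtown (best of 1, 3, 12); North Co. gets 8.
Maximizing over 13, 6, 10, 8, North Co. chooses Loc1. Subgame-perfect outcome: (Loc1, Downtown) with payoffs (13, 15).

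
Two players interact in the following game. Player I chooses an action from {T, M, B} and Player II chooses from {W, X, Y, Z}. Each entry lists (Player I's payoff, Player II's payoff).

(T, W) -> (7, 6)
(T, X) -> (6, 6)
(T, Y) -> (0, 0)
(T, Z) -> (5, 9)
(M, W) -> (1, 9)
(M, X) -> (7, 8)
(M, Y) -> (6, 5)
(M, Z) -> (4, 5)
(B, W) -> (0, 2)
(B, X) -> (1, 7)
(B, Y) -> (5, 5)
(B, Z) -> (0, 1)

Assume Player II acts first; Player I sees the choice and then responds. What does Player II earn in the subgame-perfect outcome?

9

Player I best-responds to each possible Player II move:
- W: Player I compares 7, 1, 0 and picks T; Player II would get 6.
- X: Player I compares 6, 7, 1 and picks M; Player II would get 8.
- Y: Player I compares 0, 6, 5 and picks M; Player II would get 5.
- Z: Player I compares 5, 4, 0 and picks T; Player II would get 9.
Maximizing over 6, 8, 5, 9, Player II chooses Z. Subgame-perfect outcome: (T, Z) with payoffs (5, 9).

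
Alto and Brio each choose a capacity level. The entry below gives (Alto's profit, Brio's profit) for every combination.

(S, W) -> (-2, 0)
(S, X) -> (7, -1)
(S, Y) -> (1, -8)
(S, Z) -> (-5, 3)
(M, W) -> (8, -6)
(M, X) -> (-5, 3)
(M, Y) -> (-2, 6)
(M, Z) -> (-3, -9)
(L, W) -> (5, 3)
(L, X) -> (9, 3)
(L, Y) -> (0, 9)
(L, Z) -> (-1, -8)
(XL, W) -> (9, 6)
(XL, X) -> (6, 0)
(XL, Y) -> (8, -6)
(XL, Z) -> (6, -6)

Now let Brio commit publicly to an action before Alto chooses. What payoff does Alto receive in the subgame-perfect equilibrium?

9

Work backward from Alto's decision.
- W: BR = XL, leader payoff 6.
- X: BR = L, leader payoff 3.
- Y: BR = XL, leader payoff -6.
- Z: BR = XL, leader payoff -6.
Maximizing over 6, 3, -6, -6, Brio chooses W. Subgame-perfect outcome: (XL, W) with payoffs (9, 6).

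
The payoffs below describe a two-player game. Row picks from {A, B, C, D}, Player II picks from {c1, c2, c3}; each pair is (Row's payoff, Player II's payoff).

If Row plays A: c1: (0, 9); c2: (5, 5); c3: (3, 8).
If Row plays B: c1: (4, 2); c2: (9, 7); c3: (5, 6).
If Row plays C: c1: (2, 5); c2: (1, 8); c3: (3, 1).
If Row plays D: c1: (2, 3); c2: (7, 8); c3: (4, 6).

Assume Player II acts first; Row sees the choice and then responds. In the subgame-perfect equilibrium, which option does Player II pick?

Backward induction with Player II moving first.
- c1: Row compares 0, 4, 2, 2 and picks B; Player II would get 2.
- c2: Row compares 5, 9, 1, 7 and picks B; Player II would get 7.
- c3: Row compares 3, 5, 3, 4 and picks B; Player II would get 6.
Among 2, 7, 6, the best is 7 at c2. Subgame-perfect outcome: (B, c2) with payoffs (9, 7).

c2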